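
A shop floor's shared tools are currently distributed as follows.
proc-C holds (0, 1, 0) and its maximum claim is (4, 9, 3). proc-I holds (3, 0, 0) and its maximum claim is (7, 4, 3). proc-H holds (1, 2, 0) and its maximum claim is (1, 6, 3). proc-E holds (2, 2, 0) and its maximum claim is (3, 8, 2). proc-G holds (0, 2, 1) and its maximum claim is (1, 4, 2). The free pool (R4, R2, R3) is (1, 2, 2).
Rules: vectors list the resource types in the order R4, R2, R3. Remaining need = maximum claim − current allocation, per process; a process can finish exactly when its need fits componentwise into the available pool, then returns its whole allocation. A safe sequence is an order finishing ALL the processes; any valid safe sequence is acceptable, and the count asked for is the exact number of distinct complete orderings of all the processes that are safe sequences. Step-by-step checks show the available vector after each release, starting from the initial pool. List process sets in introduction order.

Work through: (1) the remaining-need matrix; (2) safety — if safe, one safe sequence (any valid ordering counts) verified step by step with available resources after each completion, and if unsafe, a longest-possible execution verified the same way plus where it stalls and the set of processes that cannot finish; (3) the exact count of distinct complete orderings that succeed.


(1) Outstanding need per process (order R4, R2, R3):
  proc-C: (4, 8, 3)
  proc-I: (4, 4, 3)
  proc-H: (0, 4, 3)
  proc-E: (1, 6, 2)
  proc-G: (1, 2, 1)
(2) SAFE, for example via the order proc-G, proc-H, proc-E, proc-I, proc-C.
Key observation: reading the order forward, proc-G is the first process whose need (1, 2, 1) meets the free pool (1, 2, 2) exactly on a resource it requests.
Step-by-step check:
  pool = (1, 2, 2)
  proc-G: need (1, 2, 1) fits (1, 2, 2); releases (0, 2, 1), pool now (1, 4, 3)
  proc-H: need (0, 4, 3) fits (1, 4, 3); releases (1, 2, 0), pool now (2, 6, 3)
  proc-E: need (1, 6, 2) fits (2, 6, 3); releases (2, 2, 0), pool now (4, 8, 3)
  proc-I: need (4, 4, 3) fits (4, 8, 3); releases (3, 0, 0), pool now (7, 8, 3)
  proc-C: need (4, 8, 3) fits (7, 8, 3); releases (0, 1, 0), pool now (7, 9, 3)
(3) Precisely 2 of the possible complete orderings are safe sequences.


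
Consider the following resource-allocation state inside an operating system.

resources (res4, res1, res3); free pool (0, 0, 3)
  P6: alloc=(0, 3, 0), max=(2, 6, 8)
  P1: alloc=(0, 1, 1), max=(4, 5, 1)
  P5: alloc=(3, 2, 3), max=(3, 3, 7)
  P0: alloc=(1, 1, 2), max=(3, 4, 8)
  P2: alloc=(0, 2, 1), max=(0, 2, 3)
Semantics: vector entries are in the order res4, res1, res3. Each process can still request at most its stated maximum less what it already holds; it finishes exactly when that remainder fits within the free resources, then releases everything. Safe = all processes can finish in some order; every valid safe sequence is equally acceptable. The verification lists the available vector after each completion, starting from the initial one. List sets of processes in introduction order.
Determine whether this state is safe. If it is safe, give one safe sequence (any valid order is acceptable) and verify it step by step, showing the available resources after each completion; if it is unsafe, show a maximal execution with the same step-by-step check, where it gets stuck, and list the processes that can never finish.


The state is SAFE; one workable sequence: P2, P5, P0, P6, P1.
Key observation: at P5 the run first touches a limit — (0, 1, 4) against (0, 2, 4), exact on a resource it actually requests.
Step-by-step check:
  pool = (0, 0, 3)
  P2: need (0, 0, 2) fits (0, 0, 3); releases (0, 2, 1), pool now (0, 2, 4)
  P5: need (0, 1, 4) fits (0, 2, 4); releases (3, 2, 3), pool now (3, 4, 7)
  P0: need (2, 3, 6) fits (3, 4, 7); releases (1, 1, 2), pool now (4, 5, 9)
  P6: need (2, 3, 8) fits (4, 5, 9); releases (0, 3, 0), pool now (4, 8, 9)
  P1: need (4, 4, 0) fits (4, 8, 9); releases (0, 1, 1), pool now (4, 9, 10)


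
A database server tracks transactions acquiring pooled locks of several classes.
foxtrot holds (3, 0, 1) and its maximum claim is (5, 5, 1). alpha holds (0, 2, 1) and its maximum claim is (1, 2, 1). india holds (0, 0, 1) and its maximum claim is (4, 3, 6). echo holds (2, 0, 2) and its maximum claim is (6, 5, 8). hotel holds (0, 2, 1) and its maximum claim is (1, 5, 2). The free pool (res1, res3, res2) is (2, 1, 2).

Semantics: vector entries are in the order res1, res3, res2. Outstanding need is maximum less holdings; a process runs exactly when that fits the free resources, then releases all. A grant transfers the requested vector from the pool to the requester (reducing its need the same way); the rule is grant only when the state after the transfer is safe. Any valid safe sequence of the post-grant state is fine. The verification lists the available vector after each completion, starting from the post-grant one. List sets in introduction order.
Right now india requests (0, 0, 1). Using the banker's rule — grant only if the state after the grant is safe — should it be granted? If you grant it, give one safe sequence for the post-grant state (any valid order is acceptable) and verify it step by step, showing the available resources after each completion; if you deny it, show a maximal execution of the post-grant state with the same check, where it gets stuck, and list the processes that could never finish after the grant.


GRANT. The post-grant state is safe; one safe sequence: alpha, hotel, foxtrot, india, echo.
Key observation: post-grant, (2, 1, 1) remains, and an order beginning with alpha completes everyone.
Verifying the post-grant state step by step:
  pool = (2, 1, 1)
  alpha: need (1, 0, 0) fits (2, 1, 1); releases (0, 2, 1), pool now (2, 3, 2)
  hotel: need (1, 3, 1) fits (2, 3, 2); releases (0, 2, 1), pool now (2, 5, 3)
  foxtrot: need (2, 5, 0) fits (2, 5, 3); releases (3, 0, 1), pool now (5, 5, 4)
  india: need (4, 3, 4) fits (5, 5, 4); releases (0, 0, 2), pool now (5, 5, 6)
  echo: need (4, 5, 6) fits (5, 5, 6); releases (2, 0, 2), pool now (7, 5, 8)


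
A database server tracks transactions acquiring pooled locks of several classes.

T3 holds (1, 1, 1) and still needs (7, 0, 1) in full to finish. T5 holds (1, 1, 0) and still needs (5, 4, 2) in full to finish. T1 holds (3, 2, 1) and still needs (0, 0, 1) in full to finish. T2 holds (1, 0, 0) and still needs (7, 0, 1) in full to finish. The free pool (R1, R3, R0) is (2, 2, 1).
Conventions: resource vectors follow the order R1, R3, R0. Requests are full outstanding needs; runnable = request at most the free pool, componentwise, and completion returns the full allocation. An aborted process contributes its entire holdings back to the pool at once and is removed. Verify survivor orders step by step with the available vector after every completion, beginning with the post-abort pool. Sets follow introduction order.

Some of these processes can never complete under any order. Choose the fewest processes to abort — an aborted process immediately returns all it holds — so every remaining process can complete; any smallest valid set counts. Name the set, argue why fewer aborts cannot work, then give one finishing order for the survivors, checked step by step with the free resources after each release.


Abort T2.
Key observation: T3 could never have finished before the abort; with (1, 0, 0) returned by T2, it fits at step 3.
No smaller set exists: with zero aborts the deadlock remains.
The survivors complete as T1, T5, T3. Check, step by step (starting from the post-abort pool):
  pool = (3, 2, 1)
  T1 needs (0, 0, 1) <= (3, 2, 1) -> finishes; pool += (3, 2, 1) = (6, 4, 2)
  T5 needs (5, 4, 2) <= (6, 4, 2) -> finishes; pool += (1, 1, 0) = (7, 5, 2)
  T3 needs (7, 0, 1) <= (7, 5, 2) -> finishes; pool += (1, 1, 1) = (8, 6, 3)


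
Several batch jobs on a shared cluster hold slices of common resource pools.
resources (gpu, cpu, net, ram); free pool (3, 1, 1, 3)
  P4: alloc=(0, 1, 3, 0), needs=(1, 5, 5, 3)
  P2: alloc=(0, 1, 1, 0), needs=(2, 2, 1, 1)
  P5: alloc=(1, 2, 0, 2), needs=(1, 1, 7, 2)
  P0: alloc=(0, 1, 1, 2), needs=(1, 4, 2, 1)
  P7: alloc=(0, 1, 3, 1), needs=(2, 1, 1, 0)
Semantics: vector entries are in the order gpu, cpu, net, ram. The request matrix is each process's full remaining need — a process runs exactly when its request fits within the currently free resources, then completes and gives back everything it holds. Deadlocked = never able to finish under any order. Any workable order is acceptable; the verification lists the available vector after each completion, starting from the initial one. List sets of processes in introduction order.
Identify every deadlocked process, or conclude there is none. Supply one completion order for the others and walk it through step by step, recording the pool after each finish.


Deadlocked set: P4, P5 and P0.
Key observation: after P7, P2 the pool peaks at (3, 3, 5, 4), and each blocked process is short somewhere: P4 on cpu; P5 on net; P0 on cpu.
The rest can finish in the order P7, P2. Walking it through:
  pool = (3, 1, 1, 3)
  P7 needs (2, 1, 1, 0) <= (3, 1, 1, 3) -> finishes; pool += (0, 1, 3, 1) = (3, 2, 4, 4)
  P2 needs (2, 2, 1, 1) <= (3, 2, 4, 4) -> finishes; pool += (0, 1, 1, 0) = (3, 3, 5, 4)
The blocked processes can never fit:
  P4 cannot run: need (1, 5, 5, 3) vs free (3, 3, 5, 4) (insufficient cpu)
  P5 cannot run: need (1, 1, 7, 2) vs free (3, 3, 5, 4) (insufficient net)
  P0 cannot run: need (1, 4, 2, 1) vs free (3, 3, 5, 4) (insufficient cpu)


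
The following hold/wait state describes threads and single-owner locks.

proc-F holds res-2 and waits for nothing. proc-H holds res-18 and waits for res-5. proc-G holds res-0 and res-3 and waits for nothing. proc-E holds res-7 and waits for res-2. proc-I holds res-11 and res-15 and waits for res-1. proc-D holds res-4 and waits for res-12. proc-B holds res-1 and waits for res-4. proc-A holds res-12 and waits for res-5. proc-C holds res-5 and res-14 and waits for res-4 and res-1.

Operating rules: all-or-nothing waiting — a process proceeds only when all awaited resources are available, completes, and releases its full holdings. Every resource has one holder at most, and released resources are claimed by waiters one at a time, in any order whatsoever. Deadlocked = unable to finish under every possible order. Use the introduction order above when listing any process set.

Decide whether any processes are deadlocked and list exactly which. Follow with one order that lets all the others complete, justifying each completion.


Deadlocked: proc-H, proc-I, proc-D, proc-B, proc-A and proc-C.
Key observation: the waits loop around proc-C -> proc-D -> proc-A -> proc-C with no way out; proc-B is caught in further circular waits and proc-H and proc-I wait into the deadlock from upstream.
A valid finishing order for the others: proc-F, proc-E, proc-G.
Step-by-step check:
  run proc-F (it waits on nothing); releases res-2
  run proc-E (all its waits — res-2 — are resolved); releases res-7
  run proc-G (it waits on nothing); releases res-0 and res-3


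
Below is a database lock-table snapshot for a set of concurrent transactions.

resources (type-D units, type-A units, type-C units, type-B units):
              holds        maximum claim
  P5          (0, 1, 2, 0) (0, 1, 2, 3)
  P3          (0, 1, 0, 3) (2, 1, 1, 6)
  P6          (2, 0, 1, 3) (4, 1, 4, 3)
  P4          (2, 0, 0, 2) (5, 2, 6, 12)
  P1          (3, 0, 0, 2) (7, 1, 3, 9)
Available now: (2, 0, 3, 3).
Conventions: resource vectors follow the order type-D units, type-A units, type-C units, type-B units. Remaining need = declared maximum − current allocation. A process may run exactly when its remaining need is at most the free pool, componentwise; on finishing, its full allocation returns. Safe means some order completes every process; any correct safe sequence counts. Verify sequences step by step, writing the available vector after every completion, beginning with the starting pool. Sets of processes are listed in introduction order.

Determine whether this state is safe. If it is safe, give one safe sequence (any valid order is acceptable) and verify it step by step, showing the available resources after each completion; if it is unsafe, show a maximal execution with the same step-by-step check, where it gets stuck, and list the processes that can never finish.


SAFE, for example via the order P3, P5, P6, P1, P4.
Key observation: P3 is the earliest step where a requested resource binds exactly: need (2, 0, 1, 3), pool (2, 0, 3, 3) at its turn.
Walking it through:
  pool = (2, 0, 3, 3)
  P3 needs (2, 0, 1, 3) <= (2, 0, 3, 3) -> finishes; pool += (0, 1, 0, 3) = (2, 1, 3, 6)
  P5 needs (0, 0, 0, 3) <= (2, 1, 3, 6) -> finishes; pool += (0, 1, 2, 0) = (2, 2, 5, 6)
  P6 needs (2, 1, 3, 0) <= (2, 2, 5, 6) -> finishes; pool += (2, 0, 1, 3) = (4, 2, 6, 9)
  P1 needs (4, 1, 3, 7) <= (4, 2, 6, 9) -> finishes; pool += (3, 0, 0, 2) = (7, 2, 6, 11)
  P4 needs (3, 2, 6, 10) <= (7, 2, 6, 11) -> finishes; pool += (2, 0, 0, 2) = (9, 2, 6, 13)


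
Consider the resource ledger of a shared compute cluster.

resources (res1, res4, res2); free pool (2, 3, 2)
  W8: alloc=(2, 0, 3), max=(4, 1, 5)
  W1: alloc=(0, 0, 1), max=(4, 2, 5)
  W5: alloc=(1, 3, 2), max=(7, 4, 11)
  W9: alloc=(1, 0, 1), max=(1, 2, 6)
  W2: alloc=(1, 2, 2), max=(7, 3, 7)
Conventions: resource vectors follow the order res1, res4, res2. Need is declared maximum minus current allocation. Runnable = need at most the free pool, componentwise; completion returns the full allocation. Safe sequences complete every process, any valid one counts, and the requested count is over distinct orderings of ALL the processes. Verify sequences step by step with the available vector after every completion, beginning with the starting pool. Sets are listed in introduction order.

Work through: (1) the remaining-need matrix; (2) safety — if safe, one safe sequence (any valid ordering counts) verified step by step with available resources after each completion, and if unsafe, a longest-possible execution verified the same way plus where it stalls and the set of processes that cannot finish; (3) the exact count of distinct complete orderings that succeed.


(1) Outstanding need per process (order res1, res4, res2):
  W8: (2, 1, 2)
  W1: (4, 2, 4)
  W5: (6, 1, 9)
  W9: (0, 2, 5)
  W2: (6, 1, 5)
(2) The state is UNSAFE.
Key observation: no order helps: past W8, W1, W9, the free pool tops out at (5, 3, 7), below what each blocked process needs in res1.
A maximal execution: W8, W1, W9 — then nothing else fits. Walking it through:
  pool = (2, 3, 2)
  W8 needs (2, 1, 2) <= (2, 3, 2) -> finishes; pool += (2, 0, 3) = (4, 3, 5)
  W1 needs (4, 2, 4) <= (4, 3, 5) -> finishes; pool += (0, 0, 1) = (4, 3, 6)
  W9 needs (0, 2, 5) <= (4, 3, 6) -> finishes; pool += (1, 0, 1) = (5, 3, 7)
  blocked: W5 wants (6, 1, 9), pool (5, 3, 7) — not enough res1 and res2
  blocked: W2 wants (6, 1, 5), pool (5, 3, 7) — not enough res1
Processes that can never finish: W5 and W2.
(3) The exact count: 0 of the possible complete orderings are safe sequences.


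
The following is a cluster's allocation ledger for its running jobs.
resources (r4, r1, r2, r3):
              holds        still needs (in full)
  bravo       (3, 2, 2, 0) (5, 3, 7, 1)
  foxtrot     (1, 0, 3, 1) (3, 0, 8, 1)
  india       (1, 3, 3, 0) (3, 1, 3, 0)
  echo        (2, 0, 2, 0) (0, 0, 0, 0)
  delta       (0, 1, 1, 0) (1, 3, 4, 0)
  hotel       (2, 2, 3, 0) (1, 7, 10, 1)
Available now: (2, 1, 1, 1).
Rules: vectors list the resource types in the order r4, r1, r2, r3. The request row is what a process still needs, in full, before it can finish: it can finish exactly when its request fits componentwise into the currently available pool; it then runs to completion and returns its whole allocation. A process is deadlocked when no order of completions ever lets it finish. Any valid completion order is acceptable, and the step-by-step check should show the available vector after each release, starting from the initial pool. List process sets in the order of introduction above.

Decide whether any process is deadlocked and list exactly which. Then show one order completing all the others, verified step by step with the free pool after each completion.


Nothing here is deadlocked.
Key observation: starting with echo, each completion frees enough for the next — no one is permanently blocked.
A valid finishing order for the others: echo, india, delta, bravo, foxtrot, hotel. Verifying each step:
  pool = (2, 1, 1, 1)
  run echo (needs (0, 0, 0, 0), free (2, 1, 1, 1)); after release of (2, 0, 2, 0) the pool is (4, 1, 3, 1)
  run india (needs (3, 1, 3, 0), free (4, 1, 3, 1)); after release of (1, 3, 3, 0) the pool is (5, 4, 6, 1)
  run delta (needs (1, 3, 4, 0), free (5, 4, 6, 1)); after release of (0, 1, 1, 0) the pool is (5, 5, 7, 1)
  run bravo (needs (5, 3, 7, 1), free (5, 5, 7, 1)); after release of (3, 2, 2, 0) the pool is (8, 7, 9, 1)
  run foxtrot (needs (3, 0, 8, 1), free (8, 7, 9, 1)); after release of (1, 0, 3, 1) the pool is (9, 7, 12, 2)
  run hotel (needs (1, 7, 10, 1), free (9, 7, 12, 2)); after release of (2, 2, 3, 0) the pool is (11, 9, 15, 2)


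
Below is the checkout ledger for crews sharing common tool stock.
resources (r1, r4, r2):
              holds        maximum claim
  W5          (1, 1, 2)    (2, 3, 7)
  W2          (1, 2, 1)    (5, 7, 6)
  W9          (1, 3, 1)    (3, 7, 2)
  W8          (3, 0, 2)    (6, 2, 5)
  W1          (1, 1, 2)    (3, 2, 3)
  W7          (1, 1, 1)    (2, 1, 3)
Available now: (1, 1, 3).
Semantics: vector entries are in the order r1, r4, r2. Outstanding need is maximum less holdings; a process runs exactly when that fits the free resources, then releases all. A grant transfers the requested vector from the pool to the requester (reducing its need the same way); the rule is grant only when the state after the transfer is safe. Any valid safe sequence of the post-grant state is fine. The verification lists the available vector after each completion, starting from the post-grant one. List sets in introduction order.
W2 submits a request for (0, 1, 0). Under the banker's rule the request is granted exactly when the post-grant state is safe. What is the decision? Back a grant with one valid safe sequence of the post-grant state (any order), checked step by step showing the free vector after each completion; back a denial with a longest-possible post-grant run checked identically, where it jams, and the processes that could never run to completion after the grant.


DENY. Granting would leave the state unsafe.
Key observation: no order helps: past W7, W1, W5, W8, the free pool tops out at (7, 3, 10), below what each blocked process needs in r4.
Pretend the grant happened; the run W7, W1, W5, W8 goes as far as possible. Verifying each step:
  pool = (1, 0, 3)
  W7: need (1, 0, 2) fits (1, 0, 3); releases (1, 1, 1), pool now (2, 1, 4)
  W1: need (2, 1, 1) fits (2, 1, 4); releases (1, 1, 2), pool now (3, 2, 6)
  W5: need (1, 2, 5) fits (3, 2, 6); releases (1, 1, 2), pool now (4, 3, 8)
  W8: need (3, 2, 3) fits (4, 3, 8); releases (3, 0, 2), pool now (7, 3, 10)
  W2 cannot run: need (4, 4, 5) vs free (7, 3, 10) (insufficient r4)
  W9 cannot run: need (2, 4, 1) vs free (7, 3, 10) (insufficient r4)
Processes that could never finish after the grant: W2 and W9.


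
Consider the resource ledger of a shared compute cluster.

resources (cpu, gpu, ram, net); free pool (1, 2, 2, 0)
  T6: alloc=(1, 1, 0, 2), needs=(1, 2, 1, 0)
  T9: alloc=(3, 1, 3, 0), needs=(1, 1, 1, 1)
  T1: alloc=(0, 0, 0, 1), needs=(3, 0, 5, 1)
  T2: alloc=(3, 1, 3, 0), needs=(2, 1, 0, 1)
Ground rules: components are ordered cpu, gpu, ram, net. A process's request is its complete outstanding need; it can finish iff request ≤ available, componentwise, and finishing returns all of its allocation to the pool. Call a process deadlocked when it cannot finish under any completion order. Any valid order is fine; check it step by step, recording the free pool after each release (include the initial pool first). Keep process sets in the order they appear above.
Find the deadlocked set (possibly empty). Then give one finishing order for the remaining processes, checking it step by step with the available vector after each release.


The deadlocked set is empty.
Key observation: starting with T6, each completion frees enough for the next — no one is permanently blocked.
A valid finishing order for the others: T6, T2, T9, T1. Check, step by step:
  pool = (1, 2, 2, 0)
  run T6 (needs (1, 2, 1, 0), free (1, 2, 2, 0)); after release of (1, 1, 0, 2) the pool is (2, 3, 2, 2)
  run T2 (needs (2, 1, 0, 1), free (2, 3, 2, 2)); after release of (3, 1, 3, 0) the pool is (5, 4, 5, 2)
  run T9 (needs (1, 1, 1, 1), free (5, 4, 5, 2)); after release of (3, 1, 3, 0) the pool is (8, 5, 8, 2)
  run T1 (needs (3, 0, 5, 1), free (8, 5, 8, 2)); after release of (0, 0, 0, 1) the pool is (8, 5, 8, 3)


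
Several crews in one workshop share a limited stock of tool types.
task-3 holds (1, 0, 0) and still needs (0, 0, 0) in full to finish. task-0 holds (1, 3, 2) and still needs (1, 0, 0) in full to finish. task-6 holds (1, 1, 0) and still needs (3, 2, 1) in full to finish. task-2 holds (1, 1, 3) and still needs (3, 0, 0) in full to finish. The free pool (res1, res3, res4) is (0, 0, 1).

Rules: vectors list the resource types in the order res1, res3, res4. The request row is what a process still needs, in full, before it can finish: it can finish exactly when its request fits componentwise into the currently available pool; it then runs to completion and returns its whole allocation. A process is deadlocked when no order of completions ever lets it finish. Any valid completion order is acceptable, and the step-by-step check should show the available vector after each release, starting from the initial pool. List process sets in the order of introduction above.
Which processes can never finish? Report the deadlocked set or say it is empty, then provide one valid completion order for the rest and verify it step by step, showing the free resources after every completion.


Deadlocked set: task-6 and task-2.
Key observation: task-3, task-0 can finish, but then (2, 3, 3) is all there is, and the blocked group's res1 demands exceed it.
The rest can finish in the order task-3, task-0. Verifying each step:
  pool = (0, 0, 1)
  task-3: need (0, 0, 0) fits (0, 0, 1); releases (1, 0, 0), pool now (1, 0, 1)
  task-0: need (1, 0, 0) fits (1, 0, 1); releases (1, 3, 2), pool now (2, 3, 3)
None of the blocked processes ever fits:
  task-6 still needs (3, 2, 1) but only (2, 3, 3) is free — short on res1
  task-2 still needs (3, 0, 0) but only (2, 3, 3) is free — short on res1


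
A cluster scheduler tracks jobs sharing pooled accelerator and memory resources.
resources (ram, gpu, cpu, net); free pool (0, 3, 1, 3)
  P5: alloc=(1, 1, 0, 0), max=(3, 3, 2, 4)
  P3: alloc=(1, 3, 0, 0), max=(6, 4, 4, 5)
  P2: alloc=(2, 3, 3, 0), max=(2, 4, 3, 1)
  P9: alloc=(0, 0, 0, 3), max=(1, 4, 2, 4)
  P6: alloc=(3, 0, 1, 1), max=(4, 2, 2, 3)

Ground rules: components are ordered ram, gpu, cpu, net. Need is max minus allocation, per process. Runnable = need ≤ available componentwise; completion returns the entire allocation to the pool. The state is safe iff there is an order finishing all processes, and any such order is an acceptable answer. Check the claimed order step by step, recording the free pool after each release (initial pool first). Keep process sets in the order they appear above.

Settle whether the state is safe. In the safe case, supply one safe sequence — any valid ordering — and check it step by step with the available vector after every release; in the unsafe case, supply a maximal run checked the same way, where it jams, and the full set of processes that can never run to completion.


The state is SAFE; one workable sequence: P2, P9, P6, P3, P5.
Key observation: at P3 the run first touches a limit — (5, 1, 4, 5) against (5, 6, 5, 7), exact on a resource it actually requests.
Check, step by step:
  pool = (0, 3, 1, 3)
  P2: need (0, 1, 0, 1) fits (0, 3, 1, 3); releases (2, 3, 3, 0), pool now (2, 6, 4, 3)
  P9: need (1, 4, 2, 1) fits (2, 6, 4, 3); releases (0, 0, 0, 3), pool now (2, 6, 4, 6)
  P6: need (1, 2, 1, 2) fits (2, 6, 4, 6); releases (3, 0, 1, 1), pool now (5, 6, 5, 7)
  P3: need (5, 1, 4, 5) fits (5, 6, 5, 7); releases (1, 3, 0, 0), pool now (6, 9, 5, 7)
  P5: need (2, 2, 2, 4) fits (6, 9, 5, 7); releases (1, 1, 0, 0), pool now (7, 10, 5, 7)


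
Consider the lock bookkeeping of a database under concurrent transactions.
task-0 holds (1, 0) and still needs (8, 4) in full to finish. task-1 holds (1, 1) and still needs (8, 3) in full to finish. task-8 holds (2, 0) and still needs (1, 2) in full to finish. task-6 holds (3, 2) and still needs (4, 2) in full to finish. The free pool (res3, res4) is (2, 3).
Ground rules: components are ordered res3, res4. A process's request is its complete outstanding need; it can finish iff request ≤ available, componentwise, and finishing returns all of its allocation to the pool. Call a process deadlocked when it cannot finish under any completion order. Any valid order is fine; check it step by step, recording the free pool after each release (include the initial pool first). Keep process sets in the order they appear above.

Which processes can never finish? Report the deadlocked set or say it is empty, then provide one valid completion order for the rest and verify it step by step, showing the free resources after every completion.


Deadlocked set: task-0 and task-1.
Key observation: even finishing task-8, task-6 leaves just (7, 5) free — too little res3 for any of the remaining processes.
The rest can finish in the order task-8, task-6. Check, step by step:
  pool = (2, 3)
  task-8: need (1, 2) fits (2, 3); releases (2, 0), pool now (4, 3)
  task-6: need (4, 2) fits (4, 3); releases (3, 2), pool now (7, 5)
None of the blocked processes ever fits:
  blocked: task-0 wants (8, 4), pool (7, 5) — not enough res3
  blocked: task-1 wants (8, 3), pool (7, 5) — not enough res3


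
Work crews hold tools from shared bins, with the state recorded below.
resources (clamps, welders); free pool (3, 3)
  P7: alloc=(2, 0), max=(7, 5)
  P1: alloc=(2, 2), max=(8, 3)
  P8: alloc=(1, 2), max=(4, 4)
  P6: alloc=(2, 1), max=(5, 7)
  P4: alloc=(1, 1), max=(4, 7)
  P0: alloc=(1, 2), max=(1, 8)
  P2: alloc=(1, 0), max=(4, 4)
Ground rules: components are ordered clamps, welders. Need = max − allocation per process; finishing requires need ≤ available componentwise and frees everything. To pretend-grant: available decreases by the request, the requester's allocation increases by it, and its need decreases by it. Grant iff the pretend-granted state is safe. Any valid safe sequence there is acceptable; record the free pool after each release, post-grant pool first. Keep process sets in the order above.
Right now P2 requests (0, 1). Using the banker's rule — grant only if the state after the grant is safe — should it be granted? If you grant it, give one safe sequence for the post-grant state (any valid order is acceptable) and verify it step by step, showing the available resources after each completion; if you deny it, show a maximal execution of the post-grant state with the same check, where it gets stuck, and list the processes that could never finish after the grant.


GRANT: granting preserves safety; a valid post-grant sequence is P8, P2, P7, P1, P0, P6, P4.
Key observation: (3, 2) free after granting still covers P8 first, and each release covers the next.
Step-by-step check of the post-grant state:
  pool = (3, 2)
  run P8 (needs (3, 2), free (3, 2)); after release of (1, 2) the pool is (4, 4)
  run P2 (needs (3, 3), free (4, 4)); after release of (1, 1) the pool is (5, 5)
  run P7 (needs (5, 5), free (5, 5)); after release of (2, 0) the pool is (7, 5)
  run P1 (needs (6, 1), free (7, 5)); after release of (2, 2) the pool is (9, 7)
  run P0 (needs (0, 6), free (9, 7)); after release of (1, 2) the pool is (10, 9)
  run P6 (needs (3, 6), free (10, 9)); after release of (2, 1) the pool is (12, 10)
  run P4 (needs (3, 6), free (12, 10)); after release of (1, 1) the pool is (13, 11)


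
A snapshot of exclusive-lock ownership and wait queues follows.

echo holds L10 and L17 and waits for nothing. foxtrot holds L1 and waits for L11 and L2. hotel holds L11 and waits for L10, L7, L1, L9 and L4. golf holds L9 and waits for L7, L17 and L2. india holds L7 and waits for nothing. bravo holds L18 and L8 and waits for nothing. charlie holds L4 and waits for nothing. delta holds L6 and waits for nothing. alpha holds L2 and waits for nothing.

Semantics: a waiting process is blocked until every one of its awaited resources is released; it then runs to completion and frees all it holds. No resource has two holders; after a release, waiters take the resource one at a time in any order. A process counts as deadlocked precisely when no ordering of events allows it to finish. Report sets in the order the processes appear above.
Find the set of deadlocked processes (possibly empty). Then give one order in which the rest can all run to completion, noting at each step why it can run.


Deadlocked set: foxtrot and hotel.
Key observation: the waits loop around foxtrot -> hotel -> foxtrot with no way out; no other process is dragged down with it.
The rest can finish in the order alpha, india, echo, golf, delta, bravo, charlie.
Verifying each step:
  alpha: no waits; runs immediately, freeing L2
  india: no waits; runs immediately, freeing L7
  echo: no waits; runs immediately, freeing L10 and L17
  run golf (all its waits — L7, L17 and L2 — are resolved); releases L9
  delta: no waits; runs immediately, freeing L6
  bravo: no waits; runs immediately, freeing L18 and L8
  charlie: no waits; runs immediately, freeing L4


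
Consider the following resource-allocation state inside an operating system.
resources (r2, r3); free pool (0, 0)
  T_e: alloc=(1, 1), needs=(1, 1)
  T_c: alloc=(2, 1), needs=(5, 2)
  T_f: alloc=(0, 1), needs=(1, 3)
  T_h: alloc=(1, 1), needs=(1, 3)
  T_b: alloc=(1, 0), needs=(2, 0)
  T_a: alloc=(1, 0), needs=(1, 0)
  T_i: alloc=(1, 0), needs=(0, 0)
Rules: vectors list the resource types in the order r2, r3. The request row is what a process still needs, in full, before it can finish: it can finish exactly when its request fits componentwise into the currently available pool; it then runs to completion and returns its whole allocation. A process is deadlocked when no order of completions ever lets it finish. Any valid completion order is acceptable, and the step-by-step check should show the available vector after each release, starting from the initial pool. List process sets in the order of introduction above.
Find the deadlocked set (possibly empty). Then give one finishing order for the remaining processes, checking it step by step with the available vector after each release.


The deadlocked set is T_e, T_c, T_f and T_h.
Key observation: after T_i, T_a, T_b complete, (3, 0) is the best the pool ever gets, yet each leftover process wants more r3.
One completion order for the rest: T_i, T_a, T_b. Check, step by step:
  pool = (0, 0)
  run T_i (needs (0, 0), free (0, 0)); after release of (1, 0) the pool is (1, 0)
  run T_a (needs (1, 0), free (1, 0)); after release of (1, 0) the pool is (2, 0)
  run T_b (needs (2, 0), free (2, 0)); after release of (1, 0) the pool is (3, 0)
The blocked processes can never fit:
  T_e cannot run: need (1, 1) vs free (3, 0) (insufficient r3)
  T_c cannot run: need (5, 2) vs free (3, 0) (insufficient r2 and r3)
  T_f cannot run: need (1, 3) vs free (3, 0) (insufficient r3)
  T_h cannot run: need (1, 3) vs free (3, 0) (insufficient r3)


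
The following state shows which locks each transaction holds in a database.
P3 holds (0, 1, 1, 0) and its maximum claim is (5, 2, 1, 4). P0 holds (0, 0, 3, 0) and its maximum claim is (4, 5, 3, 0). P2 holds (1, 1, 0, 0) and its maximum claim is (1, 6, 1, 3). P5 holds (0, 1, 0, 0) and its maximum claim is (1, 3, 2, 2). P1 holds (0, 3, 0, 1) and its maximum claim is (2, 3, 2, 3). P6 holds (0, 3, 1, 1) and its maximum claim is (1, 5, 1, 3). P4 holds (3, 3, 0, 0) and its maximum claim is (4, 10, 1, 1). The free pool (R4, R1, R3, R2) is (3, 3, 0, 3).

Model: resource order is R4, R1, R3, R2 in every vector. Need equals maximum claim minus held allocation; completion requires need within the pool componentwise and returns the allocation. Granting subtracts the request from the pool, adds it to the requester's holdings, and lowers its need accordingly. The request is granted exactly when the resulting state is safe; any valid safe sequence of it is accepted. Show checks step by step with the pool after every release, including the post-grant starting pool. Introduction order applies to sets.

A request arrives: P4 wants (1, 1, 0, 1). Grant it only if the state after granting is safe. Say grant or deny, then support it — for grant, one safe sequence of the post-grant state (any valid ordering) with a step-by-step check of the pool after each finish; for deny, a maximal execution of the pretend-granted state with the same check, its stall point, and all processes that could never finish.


GRANT — the state after the grant stays safe, e.g. via P6, P2, P4, P0, P1, P5, P3.
Key observation: the transfer keeps a workable pool ((2, 2, 0, 2)); P6 starts the safe sequence.
Verifying the post-grant state step by step:
  pool = (2, 2, 0, 2)
  P6 needs (1, 2, 0, 2) <= (2, 2, 0, 2) -> finishes; pool += (0, 3, 1, 1) = (2, 5, 1, 3)
  P2 needs (0, 5, 1, 3) <= (2, 5, 1, 3) -> finishes; pool += (1, 1, 0, 0) = (3, 6, 1, 3)
  P4 needs (0, 6, 1, 0) <= (3, 6, 1, 3) -> finishes; pool += (4, 4, 0, 1) = (7, 10, 1, 4)
  P0 needs (4, 5, 0, 0) <= (7, 10, 1, 4) -> finishes; pool += (0, 0, 3, 0) = (7, 10, 4, 4)
  P1 needs (2, 0, 2, 2) <= (7, 10, 4, 4) -> finishes; pool += (0, 3, 0, 1) = (7, 13, 4, 5)
  P5 needs (1, 2, 2, 2) <= (7, 13, 4, 5) -> finishes; pool += (0, 1, 0, 0) = (7, 14, 4, 5)
  P3 needs (5, 1, 0, 4) <= (7, 14, 4, 5) -> finishes; pool += (0, 1, 1, 0) = (7, 15, 5, 5)


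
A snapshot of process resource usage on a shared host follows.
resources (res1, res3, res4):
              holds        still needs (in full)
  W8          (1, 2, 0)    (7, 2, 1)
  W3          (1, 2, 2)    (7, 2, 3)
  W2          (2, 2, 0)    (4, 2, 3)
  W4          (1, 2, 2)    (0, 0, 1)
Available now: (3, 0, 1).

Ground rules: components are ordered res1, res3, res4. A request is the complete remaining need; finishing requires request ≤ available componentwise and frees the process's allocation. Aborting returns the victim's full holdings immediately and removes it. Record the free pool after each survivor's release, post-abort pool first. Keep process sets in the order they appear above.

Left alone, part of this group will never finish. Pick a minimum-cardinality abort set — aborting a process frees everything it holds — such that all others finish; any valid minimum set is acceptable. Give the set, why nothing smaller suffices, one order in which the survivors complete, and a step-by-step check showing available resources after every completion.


The answer: abort W3.
Key observation: before aborting W3, W8 was permanently blocked — no order could ever run it; afterwards it completes at step 3.
No smaller set exists: with zero aborts the deadlock remains.
The survivors complete as W4, W2, W8. Step-by-step check (starting from the post-abort pool):
  pool = (4, 2, 3)
  W4 needs (0, 0, 1) <= (4, 2, 3) -> finishes; pool += (1, 2, 2) = (5, 4, 5)
  W2 needs (4, 2, 3) <= (5, 4, 5) -> finishes; pool += (2, 2, 0) = (7, 6, 5)
  W8 needs (7, 2, 1) <= (7, 6, 5) -> finishes; pool += (1, 2, 0) = (8, 8, 5)


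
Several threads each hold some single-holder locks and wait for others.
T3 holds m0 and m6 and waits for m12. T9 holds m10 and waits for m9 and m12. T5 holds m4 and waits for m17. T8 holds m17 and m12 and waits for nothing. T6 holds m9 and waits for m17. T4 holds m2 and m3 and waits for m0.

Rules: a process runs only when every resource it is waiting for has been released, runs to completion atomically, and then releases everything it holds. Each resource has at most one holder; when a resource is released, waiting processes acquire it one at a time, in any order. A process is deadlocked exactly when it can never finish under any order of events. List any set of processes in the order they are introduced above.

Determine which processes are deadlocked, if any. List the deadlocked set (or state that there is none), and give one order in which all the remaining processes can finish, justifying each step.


No process is deadlocked.
Key observation: the wait graph is acyclic; completion cascades from the unblocked processes through everyone else.
A valid finishing order for the others: T8, T6, T3, T9, T5, T4.
Check, step by step:
  run T8 (it waits on nothing); releases m17 and m12
  T6: everything it awaited (m17) is free; runs, freeing m9
  T3: everything it awaited (m12) is free; runs, freeing m0 and m6
  T9: everything it awaited (m9 and m12) is free; runs, freeing m10
  T5: everything it awaited (m17) is free; runs, freeing m4
  T4: everything it awaited (m0) is free; runs, freeing m2 and m3


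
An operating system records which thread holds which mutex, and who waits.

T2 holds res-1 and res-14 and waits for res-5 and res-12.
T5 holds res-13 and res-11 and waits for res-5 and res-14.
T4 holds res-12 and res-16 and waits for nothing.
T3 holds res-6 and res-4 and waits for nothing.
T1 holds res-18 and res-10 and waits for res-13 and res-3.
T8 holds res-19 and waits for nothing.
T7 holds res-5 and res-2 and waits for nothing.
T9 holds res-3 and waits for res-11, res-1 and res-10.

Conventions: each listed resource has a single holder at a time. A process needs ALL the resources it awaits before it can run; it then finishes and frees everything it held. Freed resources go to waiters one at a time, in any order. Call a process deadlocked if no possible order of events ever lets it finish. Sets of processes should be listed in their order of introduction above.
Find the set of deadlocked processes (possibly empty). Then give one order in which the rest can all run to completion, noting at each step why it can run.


Deadlocked set: T1 and T9.
Key observation: the cycle T1 -> T9 -> T1 can never break — each member waits on the next; no other process is dragged down with it.
One completion order for the rest: T4, T3, T8, T7, T2, T5.
Verifying each step:
  T4: no waits; runs immediately, freeing res-12 and res-16
  T3: no waits; runs immediately, freeing res-6 and res-4
  T8: no waits; runs immediately, freeing res-19
  T7: no waits; runs immediately, freeing res-5 and res-2
  T2 waits on res-5 and res-12 — all released -> runs and releases res-1 and res-14
  T5 waits on res-5 and res-14 — all released -> runs and releases res-13 and res-11


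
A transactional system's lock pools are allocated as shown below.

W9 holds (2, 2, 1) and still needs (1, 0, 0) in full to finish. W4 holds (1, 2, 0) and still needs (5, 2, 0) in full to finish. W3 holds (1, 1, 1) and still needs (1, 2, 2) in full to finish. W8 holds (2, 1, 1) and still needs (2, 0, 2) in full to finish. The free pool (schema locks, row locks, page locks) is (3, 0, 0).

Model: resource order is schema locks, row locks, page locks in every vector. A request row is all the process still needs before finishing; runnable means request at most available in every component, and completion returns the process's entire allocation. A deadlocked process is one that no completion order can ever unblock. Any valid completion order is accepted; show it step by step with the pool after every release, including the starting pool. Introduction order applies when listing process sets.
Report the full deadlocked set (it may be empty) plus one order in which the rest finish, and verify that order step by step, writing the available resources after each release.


The deadlocked set is W3 and W8.
Key observation: even finishing W9, W4 leaves just (6, 4, 1) free — too little page locks for any of the remaining processes.
One completion order for the rest: W9, W4. Step-by-step check:
  pool = (3, 0, 0)
  W9: need (1, 0, 0) fits (3, 0, 0); releases (2, 2, 1), pool now (5, 2, 1)
  W4: need (5, 2, 0) fits (5, 2, 1); releases (1, 2, 0), pool now (6, 4, 1)
The blocked processes can never fit:
  W3 cannot run: need (1, 2, 2) vs free (6, 4, 1) (insufficient page locks)
  W8 cannot run: need (2, 0, 2) vs free (6, 4, 1) (insufficient page locks)
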